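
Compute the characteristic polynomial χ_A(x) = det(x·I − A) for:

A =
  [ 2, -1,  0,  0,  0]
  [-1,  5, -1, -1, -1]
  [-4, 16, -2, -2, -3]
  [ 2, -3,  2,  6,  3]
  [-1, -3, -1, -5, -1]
x^5 - 10*x^4 + 40*x^3 - 80*x^2 + 80*x - 32

Expanding det(x·I − A) (e.g. by cofactor expansion or by noting that A is similar to its Jordan form J, which has the same characteristic polynomial as A) gives
  χ_A(x) = x^5 - 10*x^4 + 40*x^3 - 80*x^2 + 80*x - 32
which factors as (x - 2)^5. The eigenvalues (with algebraic multiplicities) are λ = 2 with multiplicity 5.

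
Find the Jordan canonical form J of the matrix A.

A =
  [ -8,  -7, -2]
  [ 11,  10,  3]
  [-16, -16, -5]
J_3(-1)

The characteristic polynomial is
  det(x·I − A) = x^3 + 3*x^2 + 3*x + 1 = (x + 1)^3

Eigenvalues and multiplicities (the geometric multiplicity of λ is n − rank(A − λI), which equals the number of Jordan blocks for λ):
  λ = -1: algebraic multiplicity = 3, geometric multiplicity = 1

Determining the block sizes for each eigenvalue:
  λ = -1: one block (gm = 1), so the single block has size am = 3 → block sizes [3]

Assembling the blocks gives a Jordan form
J =
  [-1,  1,  0]
  [ 0, -1,  1]
  [ 0,  0, -1]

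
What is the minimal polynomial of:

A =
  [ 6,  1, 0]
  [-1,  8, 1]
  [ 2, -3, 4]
x^3 - 18*x^2 + 108*x - 216

The characteristic polynomial is χ_A(x) = (x - 6)^3, so the eigenvalues are known. The minimal polynomial is
  m_A(x) = Π_λ (x − λ)^{k_λ}
where k_λ is the size of the *largest* Jordan block for λ (equivalently, the smallest k with (A − λI)^k v = 0 for every generalised eigenvector v of λ).

  λ = 6: largest Jordan block has size 3, contributing (x − 6)^3

So m_A(x) = (x - 6)^3 = x^3 - 18*x^2 + 108*x - 216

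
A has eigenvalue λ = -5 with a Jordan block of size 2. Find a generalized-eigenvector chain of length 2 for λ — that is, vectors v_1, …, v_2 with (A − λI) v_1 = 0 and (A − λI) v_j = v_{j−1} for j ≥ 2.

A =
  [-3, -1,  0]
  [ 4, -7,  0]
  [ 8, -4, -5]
A Jordan chain for λ = -5 of length 2:
v_1 = (2, 4, 8)ᵀ
v_2 = (1, 0, 0)ᵀ

Let N = A − (-5)·I. We want v_2 with N^2 v_2 = 0 but N^1 v_2 ≠ 0; then v_{j-1} := N · v_j for j = 2, …, 2.

Pick v_2 = (1, 0, 0)ᵀ.
Then v_1 = N · v_2 = (2, 4, 8)ᵀ.

Sanity check: (A − (-5)·I) v_1 = (0, 0, 0)ᵀ = 0. ✓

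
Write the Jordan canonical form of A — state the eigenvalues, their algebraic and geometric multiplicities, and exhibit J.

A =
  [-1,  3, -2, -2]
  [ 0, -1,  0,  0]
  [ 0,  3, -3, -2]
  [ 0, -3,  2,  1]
J_2(-1) ⊕ J_1(-1) ⊕ J_1(-1)

The characteristic polynomial is
  det(x·I − A) = x^4 + 4*x^3 + 6*x^2 + 4*x + 1 = (x + 1)^4

Eigenvalues and multiplicities (the geometric multiplicity of λ is n − rank(A − λI), which equals the number of Jordan blocks for λ):
  λ = -1: algebraic multiplicity = 4, geometric multiplicity = 3

Determining the block sizes for each eigenvalue:
  λ = -1: 3 blocks summing to 4 forces exactly one block of size 2 and the rest size 1 → block sizes [2, 1, 1]

Assembling the blocks gives a Jordan form
J =
  [-1,  1,  0,  0]
  [ 0, -1,  0,  0]
  [ 0,  0, -1,  0]
  [ 0,  0,  0, -1]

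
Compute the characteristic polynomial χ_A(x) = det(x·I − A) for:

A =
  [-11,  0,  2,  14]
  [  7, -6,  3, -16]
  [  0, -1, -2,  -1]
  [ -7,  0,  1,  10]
x^4 + 9*x^3 + 12*x^2 - 80*x - 192

Expanding det(x·I − A) (e.g. by cofactor expansion or by noting that A is similar to its Jordan form J, which has the same characteristic polynomial as A) gives
  χ_A(x) = x^4 + 9*x^3 + 12*x^2 - 80*x - 192
which factors as (x - 3)*(x + 4)^3. The eigenvalues (with algebraic multiplicities) are λ = -4 with multiplicity 3, λ = 3 with multiplicity 1.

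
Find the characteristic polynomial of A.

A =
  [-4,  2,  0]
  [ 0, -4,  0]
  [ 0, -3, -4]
x^3 + 12*x^2 + 48*x + 64

Expanding det(x·I − A) (e.g. by cofactor expansion or by noting that A is similar to its Jordan form J, which has the same characteristic polynomial as A) gives
  χ_A(x) = x^3 + 12*x^2 + 48*x + 64
which factors as (x + 4)^3. The eigenvalues (with algebraic multiplicities) are λ = -4 with multiplicity 3.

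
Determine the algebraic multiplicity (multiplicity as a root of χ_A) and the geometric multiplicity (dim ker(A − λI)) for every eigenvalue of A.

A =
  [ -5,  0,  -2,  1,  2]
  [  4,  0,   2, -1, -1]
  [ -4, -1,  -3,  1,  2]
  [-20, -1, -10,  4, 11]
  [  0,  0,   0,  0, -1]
λ = -1: alg = 5, geom = 2

Step 1 — factor the characteristic polynomial to read off the algebraic multiplicities:
  χ_A(x) = (x + 1)^5

Step 2 — compute geometric multiplicities via the rank-nullity identity g(λ) = n − rank(A − λI):
  rank(A − (-1)·I) = 3, so dim ker(A − (-1)·I) = n − 3 = 2

Summary:
  λ = -1: algebraic multiplicity = 5, geometric multiplicity = 2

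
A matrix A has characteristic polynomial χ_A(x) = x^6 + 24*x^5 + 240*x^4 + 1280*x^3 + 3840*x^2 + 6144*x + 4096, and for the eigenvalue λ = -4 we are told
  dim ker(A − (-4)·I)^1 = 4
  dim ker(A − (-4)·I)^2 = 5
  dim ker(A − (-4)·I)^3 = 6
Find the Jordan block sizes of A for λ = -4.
Block sizes for λ = -4: [3, 1, 1, 1]

From the dimensions of kernels of powers, the number of Jordan blocks of size at least j is d_j − d_{j−1} where d_j = dim ker(N^j) (with d_0 = 0). Computing the differences gives [4, 1, 1].
The number of blocks of size exactly k is (#blocks of size ≥ k) − (#blocks of size ≥ k + 1), so the partition is: 3 block(s) of size 1, 1 block(s) of size 3.
In nonincreasing order the block sizes are [3, 1, 1, 1].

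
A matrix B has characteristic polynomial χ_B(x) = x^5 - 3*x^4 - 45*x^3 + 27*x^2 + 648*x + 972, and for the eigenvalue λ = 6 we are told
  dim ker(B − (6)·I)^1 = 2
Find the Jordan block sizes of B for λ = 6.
Block sizes for λ = 6: [1, 1]

From the dimensions of kernels of powers, the number of Jordan blocks of size at least j is d_j − d_{j−1} where d_j = dim ker(N^j) (with d_0 = 0). Computing the differences gives [2].
The number of blocks of size exactly k is (#blocks of size ≥ k) − (#blocks of size ≥ k + 1), so the partition is: 2 block(s) of size 1.
In nonincreasing order the block sizes are [1, 1].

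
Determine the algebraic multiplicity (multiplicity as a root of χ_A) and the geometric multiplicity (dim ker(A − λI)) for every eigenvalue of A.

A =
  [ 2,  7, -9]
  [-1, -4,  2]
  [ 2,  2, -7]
λ = -3: alg = 3, geom = 1

Step 1 — factor the characteristic polynomial to read off the algebraic multiplicities:
  χ_A(x) = (x + 3)^3

Step 2 — compute geometric multiplicities via the rank-nullity identity g(λ) = n − rank(A − λI):
  rank(A − (-3)·I) = 2, so dim ker(A − (-3)·I) = n − 2 = 1

Summary:
  λ = -3: algebraic multiplicity = 3, geometric multiplicity = 1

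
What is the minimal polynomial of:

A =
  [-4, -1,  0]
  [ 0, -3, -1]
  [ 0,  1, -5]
x^3 + 12*x^2 + 48*x + 64

The characteristic polynomial is χ_A(x) = (x + 4)^3, so the eigenvalues are known. The minimal polynomial is
  m_A(x) = Π_λ (x − λ)^{k_λ}
where k_λ is the size of the *largest* Jordan block for λ (equivalently, the smallest k with (A − λI)^k v = 0 for every generalised eigenvector v of λ).

  λ = -4: largest Jordan block has size 3, contributing (x + 4)^3

So m_A(x) = (x + 4)^3 = x^3 + 12*x^2 + 48*x + 64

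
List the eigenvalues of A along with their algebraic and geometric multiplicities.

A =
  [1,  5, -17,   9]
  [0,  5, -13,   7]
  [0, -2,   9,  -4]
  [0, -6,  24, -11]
λ = 1: alg = 4, geom = 2

Step 1 — factor the characteristic polynomial to read off the algebraic multiplicities:
  χ_A(x) = (x - 1)^4

Step 2 — compute geometric multiplicities via the rank-nullity identity g(λ) = n − rank(A − λI):
  rank(A − (1)·I) = 2, so dim ker(A − (1)·I) = n − 2 = 2

Summary:
  λ = 1: algebraic multiplicity = 4, geometric multiplicity = 2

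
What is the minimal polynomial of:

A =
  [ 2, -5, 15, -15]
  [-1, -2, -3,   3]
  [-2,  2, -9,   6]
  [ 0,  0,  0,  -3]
x^2 + 6*x + 9

The characteristic polynomial is χ_A(x) = (x + 3)^4, so the eigenvalues are known. The minimal polynomial is
  m_A(x) = Π_λ (x − λ)^{k_λ}
where k_λ is the size of the *largest* Jordan block for λ (equivalently, the smallest k with (A − λI)^k v = 0 for every generalised eigenvector v of λ).

  λ = -3: largest Jordan block has size 2, contributing (x + 3)^2

So m_A(x) = (x + 3)^2 = x^2 + 6*x + 9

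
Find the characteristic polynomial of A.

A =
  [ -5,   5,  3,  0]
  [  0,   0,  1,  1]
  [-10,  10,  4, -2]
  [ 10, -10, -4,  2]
x^4 - x^3

Expanding det(x·I − A) (e.g. by cofactor expansion or by noting that A is similar to its Jordan form J, which has the same characteristic polynomial as A) gives
  χ_A(x) = x^4 - x^3
which factors as x^3*(x - 1). The eigenvalues (with algebraic multiplicities) are λ = 0 with multiplicity 3, λ = 1 with multiplicity 1.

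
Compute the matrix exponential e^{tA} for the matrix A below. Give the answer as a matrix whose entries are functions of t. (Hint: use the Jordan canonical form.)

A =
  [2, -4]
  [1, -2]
e^{tA} =
  [2*t + 1, -4*t]
  [t, 1 - 2*t]

Strategy: write A = P · J · P⁻¹ where J is a Jordan canonical form, so e^{tA} = P · e^{tJ} · P⁻¹, and e^{tJ} can be computed block-by-block.

A has Jordan form
J =
  [0, 1]
  [0, 0]
(up to reordering of blocks).

Per-block formulas:
  For a 2×2 Jordan block J_2(0): exp(t · J_2(0)) = e^(0t)·(I + t·N), where N is the 2×2 nilpotent shift.

After assembling e^{tJ} and conjugating by P, we get:

e^{tA} =
  [2*t + 1, -4*t]
  [t, 1 - 2*t]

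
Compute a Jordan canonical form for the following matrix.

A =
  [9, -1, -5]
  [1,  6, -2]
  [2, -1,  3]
J_3(6)

The characteristic polynomial is
  det(x·I − A) = x^3 - 18*x^2 + 108*x - 216 = (x - 6)^3

Eigenvalues and multiplicities (the geometric multiplicity of λ is n − rank(A − λI), which equals the number of Jordan blocks for λ):
  λ = 6: algebraic multiplicity = 3, geometric multiplicity = 1

Determining the block sizes for each eigenvalue:
  λ = 6: one block (gm = 1), so the single block has size am = 3 → block sizes [3]

Assembling the blocks gives a Jordan form
J =
  [6, 1, 0]
  [0, 6, 1]
  [0, 0, 6]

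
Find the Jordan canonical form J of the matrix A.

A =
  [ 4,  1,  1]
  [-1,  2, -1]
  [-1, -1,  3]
J_3(3)

The characteristic polynomial is
  det(x·I − A) = x^3 - 9*x^2 + 27*x - 27 = (x - 3)^3

Eigenvalues and multiplicities (the geometric multiplicity of λ is n − rank(A − λI), which equals the number of Jordan blocks for λ):
  λ = 3: algebraic multiplicity = 3, geometric multiplicity = 1

Determining the block sizes for each eigenvalue:
  λ = 3: one block (gm = 1), so the single block has size am = 3 → block sizes [3]

Assembling the blocks gives a Jordan form
J =
  [3, 1, 0]
  [0, 3, 1]
  [0, 0, 3]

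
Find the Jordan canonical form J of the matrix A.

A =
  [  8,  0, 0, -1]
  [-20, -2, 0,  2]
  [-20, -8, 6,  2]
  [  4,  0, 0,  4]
J_1(-2) ⊕ J_2(6) ⊕ J_1(6)

The characteristic polynomial is
  det(x·I − A) = x^4 - 16*x^3 + 72*x^2 - 432 = (x - 6)^3*(x + 2)

Eigenvalues and multiplicities (the geometric multiplicity of λ is n − rank(A − λI), which equals the number of Jordan blocks for λ):
  λ = -2: algebraic multiplicity = 1, geometric multiplicity = 1
  λ = 6: algebraic multiplicity = 3, geometric multiplicity = 2

Determining the block sizes for each eigenvalue:
  λ = -2: one block (gm = 1), so the single block has size am = 1 → block sizes [1]
  λ = 6: 2 blocks summing to 3 forces exactly one block of size 2 and the rest size 1 → block sizes [2, 1]

Assembling the blocks gives a Jordan form
J =
  [-2, 0, 0, 0]
  [ 0, 6, 1, 0]
  [ 0, 0, 6, 0]
  [ 0, 0, 0, 6]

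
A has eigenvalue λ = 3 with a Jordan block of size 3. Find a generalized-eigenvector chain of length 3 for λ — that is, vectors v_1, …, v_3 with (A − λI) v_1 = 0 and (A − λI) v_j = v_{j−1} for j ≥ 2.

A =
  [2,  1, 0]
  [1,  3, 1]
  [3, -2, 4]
A Jordan chain for λ = 3 of length 3:
v_1 = (2, 2, -2)ᵀ
v_2 = (-1, 1, 3)ᵀ
v_3 = (1, 0, 0)ᵀ

Let N = A − (3)·I. We want v_3 with N^3 v_3 = 0 but N^2 v_3 ≠ 0; then v_{j-1} := N · v_j for j = 3, …, 2.

Pick v_3 = (1, 0, 0)ᵀ.
Then v_2 = N · v_3 = (-1, 1, 3)ᵀ.
Then v_1 = N · v_2 = (2, 2, -2)ᵀ.

Sanity check: (A − (3)·I) v_1 = (0, 0, 0)ᵀ = 0. ✓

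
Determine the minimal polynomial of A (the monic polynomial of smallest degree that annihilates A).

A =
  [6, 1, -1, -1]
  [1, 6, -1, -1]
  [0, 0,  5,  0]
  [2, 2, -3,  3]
x^3 - 15*x^2 + 75*x - 125

The characteristic polynomial is χ_A(x) = (x - 5)^4, so the eigenvalues are known. The minimal polynomial is
  m_A(x) = Π_λ (x − λ)^{k_λ}
where k_λ is the size of the *largest* Jordan block for λ (equivalently, the smallest k with (A − λI)^k v = 0 for every generalised eigenvector v of λ).

  λ = 5: largest Jordan block has size 3, contributing (x − 5)^3

So m_A(x) = (x - 5)^3 = x^3 - 15*x^2 + 75*x - 125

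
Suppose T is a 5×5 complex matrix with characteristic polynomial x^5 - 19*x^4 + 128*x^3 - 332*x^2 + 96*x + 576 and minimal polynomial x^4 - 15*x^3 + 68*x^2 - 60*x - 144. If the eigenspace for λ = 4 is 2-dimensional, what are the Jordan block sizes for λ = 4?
Block sizes for λ = 4: [1, 1]

Step 1 — from the characteristic polynomial, algebraic multiplicity of λ = 4 is 2. From dim ker(T − (4)·I) = 2, there are exactly 2 Jordan blocks for λ = 4.
Step 2 — from the minimal polynomial, the factor (x − 4) tells us the largest block for λ = 4 has size 1.
Step 3 — with total size 2, 2 blocks, and largest block 1, the block sizes (in nonincreasing order) are [1, 1].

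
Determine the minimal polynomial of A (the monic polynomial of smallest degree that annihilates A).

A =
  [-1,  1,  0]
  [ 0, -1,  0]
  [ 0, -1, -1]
x^2 + 2*x + 1

The characteristic polynomial is χ_A(x) = (x + 1)^3, so the eigenvalues are known. The minimal polynomial is
  m_A(x) = Π_λ (x − λ)^{k_λ}
where k_λ is the size of the *largest* Jordan block for λ (equivalently, the smallest k with (A − λI)^k v = 0 for every generalised eigenvector v of λ).

  λ = -1: largest Jordan block has size 2, contributing (x + 1)^2

So m_A(x) = (x + 1)^2 = x^2 + 2*x + 1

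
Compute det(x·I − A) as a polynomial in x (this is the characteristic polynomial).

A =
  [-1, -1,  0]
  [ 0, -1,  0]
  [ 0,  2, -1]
x^3 + 3*x^2 + 3*x + 1

Expanding det(x·I − A) (e.g. by cofactor expansion or by noting that A is similar to its Jordan form J, which has the same characteristic polynomial as A) gives
  χ_A(x) = x^3 + 3*x^2 + 3*x + 1
which factors as (x + 1)^3. The eigenvalues (with algebraic multiplicities) are λ = -1 with multiplicity 3.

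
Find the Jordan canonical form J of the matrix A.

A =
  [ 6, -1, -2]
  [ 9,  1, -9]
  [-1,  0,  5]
J_3(4)

The characteristic polynomial is
  det(x·I − A) = x^3 - 12*x^2 + 48*x - 64 = (x - 4)^3

Eigenvalues and multiplicities (the geometric multiplicity of λ is n − rank(A − λI), which equals the number of Jordan blocks for λ):
  λ = 4: algebraic multiplicity = 3, geometric multiplicity = 1

Determining the block sizes for each eigenvalue:
  λ = 4: one block (gm = 1), so the single block has size am = 3 → block sizes [3]

Assembling the blocks gives a Jordan form
J =
  [4, 1, 0]
  [0, 4, 1]
  [0, 0, 4]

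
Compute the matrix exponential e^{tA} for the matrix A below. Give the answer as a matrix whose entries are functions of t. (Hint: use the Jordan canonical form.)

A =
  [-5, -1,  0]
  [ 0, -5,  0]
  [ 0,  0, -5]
e^{tA} =
  [exp(-5*t), -t*exp(-5*t), 0]
  [0, exp(-5*t), 0]
  [0, 0, exp(-5*t)]

Strategy: write A = P · J · P⁻¹ where J is a Jordan canonical form, so e^{tA} = P · e^{tJ} · P⁻¹, and e^{tJ} can be computed block-by-block.

A has Jordan form
J =
  [-5,  1,  0]
  [ 0, -5,  0]
  [ 0,  0, -5]
(up to reordering of blocks).

Per-block formulas:
  For a 1×1 block at λ = -5: exp(t · [-5]) = [e^(-5t)].
  For a 2×2 Jordan block J_2(-5): exp(t · J_2(-5)) = e^(-5t)·(I + t·N), where N is the 2×2 nilpotent shift.

After assembling e^{tJ} and conjugating by P, we get:

e^{tA} =
  [exp(-5*t), -t*exp(-5*t), 0]
  [0, exp(-5*t), 0]
  [0, 0, exp(-5*t)]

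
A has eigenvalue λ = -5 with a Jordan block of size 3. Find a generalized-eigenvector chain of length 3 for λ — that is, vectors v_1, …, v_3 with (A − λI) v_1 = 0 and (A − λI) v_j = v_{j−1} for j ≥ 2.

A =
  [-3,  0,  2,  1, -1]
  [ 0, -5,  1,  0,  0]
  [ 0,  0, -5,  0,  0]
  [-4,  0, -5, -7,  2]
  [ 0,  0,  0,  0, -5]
A Jordan chain for λ = -5 of length 3:
v_1 = (-1, 0, 0, 2, 0)ᵀ
v_2 = (2, 1, 0, -5, 0)ᵀ
v_3 = (0, 0, 1, 0, 0)ᵀ

Let N = A − (-5)·I. We want v_3 with N^3 v_3 = 0 but N^2 v_3 ≠ 0; then v_{j-1} := N · v_j for j = 3, …, 2.

Pick v_3 = (0, 0, 1, 0, 0)ᵀ.
Then v_2 = N · v_3 = (2, 1, 0, -5, 0)ᵀ.
Then v_1 = N · v_2 = (-1, 0, 0, 2, 0)ᵀ.

Sanity check: (A − (-5)·I) v_1 = (0, 0, 0, 0, 0)ᵀ = 0. ✓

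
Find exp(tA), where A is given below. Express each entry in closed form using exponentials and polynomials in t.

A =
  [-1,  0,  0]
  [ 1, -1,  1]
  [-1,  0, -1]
e^{tA} =
  [exp(-t), 0, 0]
  [-t^2*exp(-t)/2 + t*exp(-t), exp(-t), t*exp(-t)]
  [-t*exp(-t), 0, exp(-t)]

Strategy: write A = P · J · P⁻¹ where J is a Jordan canonical form, so e^{tA} = P · e^{tJ} · P⁻¹, and e^{tJ} can be computed block-by-block.

A has Jordan form
J =
  [-1,  1,  0]
  [ 0, -1,  1]
  [ 0,  0, -1]
(up to reordering of blocks).

Per-block formulas:
  For a 3×3 Jordan block J_3(-1): exp(t · J_3(-1)) = e^(-1t)·(I + t·N + (t^2/2)·N^2), where N is the 3×3 nilpotent shift.

After assembling e^{tJ} and conjugating by P, we get:

e^{tA} =
  [exp(-t), 0, 0]
  [-t^2*exp(-t)/2 + t*exp(-t), exp(-t), t*exp(-t)]
  [-t*exp(-t), 0, exp(-t)]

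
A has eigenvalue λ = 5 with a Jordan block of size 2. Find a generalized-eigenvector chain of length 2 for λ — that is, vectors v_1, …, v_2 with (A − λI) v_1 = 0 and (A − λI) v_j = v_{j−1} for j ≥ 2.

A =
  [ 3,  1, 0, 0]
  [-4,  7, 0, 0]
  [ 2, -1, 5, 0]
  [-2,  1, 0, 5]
A Jordan chain for λ = 5 of length 2:
v_1 = (-2, -4, 2, -2)ᵀ
v_2 = (1, 0, 0, 0)ᵀ

Let N = A − (5)·I. We want v_2 with N^2 v_2 = 0 but N^1 v_2 ≠ 0; then v_{j-1} := N · v_j for j = 2, …, 2.

Pick v_2 = (1, 0, 0, 0)ᵀ.
Then v_1 = N · v_2 = (-2, -4, 2, -2)ᵀ.

Sanity check: (A − (5)·I) v_1 = (0, 0, 0, 0)ᵀ = 0. ✓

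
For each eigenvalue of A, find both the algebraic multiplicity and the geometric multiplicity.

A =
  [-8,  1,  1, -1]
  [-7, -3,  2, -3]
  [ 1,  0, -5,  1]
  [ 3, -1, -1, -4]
λ = -5: alg = 4, geom = 2

Step 1 — factor the characteristic polynomial to read off the algebraic multiplicities:
  χ_A(x) = (x + 5)^4

Step 2 — compute geometric multiplicities via the rank-nullity identity g(λ) = n − rank(A − λI):
  rank(A − (-5)·I) = 2, so dim ker(A − (-5)·I) = n − 2 = 2

Summary:
  λ = -5: algebraic multiplicity = 4, geometric multiplicity = 2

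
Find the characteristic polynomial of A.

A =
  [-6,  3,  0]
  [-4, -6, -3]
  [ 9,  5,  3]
x^3 + 9*x^2 + 27*x + 27

Expanding det(x·I − A) (e.g. by cofactor expansion or by noting that A is similar to its Jordan form J, which has the same characteristic polynomial as A) gives
  χ_A(x) = x^3 + 9*x^2 + 27*x + 27
which factors as (x + 3)^3. The eigenvalues (with algebraic multiplicities) are λ = -3 with multiplicity 3.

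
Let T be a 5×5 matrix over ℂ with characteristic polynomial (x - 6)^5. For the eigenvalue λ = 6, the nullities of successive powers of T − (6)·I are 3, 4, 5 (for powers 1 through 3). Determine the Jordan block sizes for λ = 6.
Block sizes for λ = 6: [3, 1, 1]

From the dimensions of kernels of powers, the number of Jordan blocks of size at least j is d_j − d_{j−1} where d_j = dim ker(N^j) (with d_0 = 0). Computing the differences gives [3, 1, 1].
The number of blocks of size exactly k is (#blocks of size ≥ k) − (#blocks of size ≥ k + 1), so the partition is: 2 block(s) of size 1, 1 block(s) of size 3.
In nonincreasing order the block sizes are [3, 1, 1].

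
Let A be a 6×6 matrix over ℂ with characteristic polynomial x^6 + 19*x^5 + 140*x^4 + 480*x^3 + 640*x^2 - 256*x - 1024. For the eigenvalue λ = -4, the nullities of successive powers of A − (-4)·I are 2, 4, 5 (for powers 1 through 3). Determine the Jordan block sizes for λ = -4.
Block sizes for λ = -4: [3, 2]

From the dimensions of kernels of powers, the number of Jordan blocks of size at least j is d_j − d_{j−1} where d_j = dim ker(N^j) (with d_0 = 0). Computing the differences gives [2, 2, 1].
The number of blocks of size exactly k is (#blocks of size ≥ k) − (#blocks of size ≥ k + 1), so the partition is: 1 block(s) of size 2, 1 block(s) of size 3.
In nonincreasing order the block sizes are [3, 2].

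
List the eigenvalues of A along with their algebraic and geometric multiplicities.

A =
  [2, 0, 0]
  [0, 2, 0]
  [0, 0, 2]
λ = 2: alg = 3, geom = 3

Step 1 — factor the characteristic polynomial to read off the algebraic multiplicities:
  χ_A(x) = (x - 2)^3

Step 2 — compute geometric multiplicities via the rank-nullity identity g(λ) = n − rank(A − λI):
  rank(A − (2)·I) = 0, so dim ker(A − (2)·I) = n − 0 = 3

Summary:
  λ = 2: algebraic multiplicity = 3, geometric multiplicity = 3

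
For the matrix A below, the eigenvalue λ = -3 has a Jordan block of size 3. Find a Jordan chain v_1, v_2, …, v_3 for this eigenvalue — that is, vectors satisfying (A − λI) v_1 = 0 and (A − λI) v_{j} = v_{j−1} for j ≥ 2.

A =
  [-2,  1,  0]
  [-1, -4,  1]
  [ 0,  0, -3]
A Jordan chain for λ = -3 of length 3:
v_1 = (1, -1, 0)ᵀ
v_2 = (0, 1, 0)ᵀ
v_3 = (0, 0, 1)ᵀ

Let N = A − (-3)·I. We want v_3 with N^3 v_3 = 0 but N^2 v_3 ≠ 0; then v_{j-1} := N · v_j for j = 3, …, 2.

Pick v_3 = (0, 0, 1)ᵀ.
Then v_2 = N · v_3 = (0, 1, 0)ᵀ.
Then v_1 = N · v_2 = (1, -1, 0)ᵀ.

Sanity check: (A − (-3)·I) v_1 = (0, 0, 0)ᵀ = 0. ✓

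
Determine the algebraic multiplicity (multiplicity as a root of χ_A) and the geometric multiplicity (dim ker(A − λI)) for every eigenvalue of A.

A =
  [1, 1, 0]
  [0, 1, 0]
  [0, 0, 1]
λ = 1: alg = 3, geom = 2

Step 1 — factor the characteristic polynomial to read off the algebraic multiplicities:
  χ_A(x) = (x - 1)^3

Step 2 — compute geometric multiplicities via the rank-nullity identity g(λ) = n − rank(A − λI):
  rank(A − (1)·I) = 1, so dim ker(A − (1)·I) = n − 1 = 2

Summary:
  λ = 1: algebraic multiplicity = 3, geometric multiplicity = 2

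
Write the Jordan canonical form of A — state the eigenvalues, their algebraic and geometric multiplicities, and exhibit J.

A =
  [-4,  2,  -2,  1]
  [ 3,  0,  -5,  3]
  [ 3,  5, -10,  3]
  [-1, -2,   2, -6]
J_2(-5) ⊕ J_2(-5)

The characteristic polynomial is
  det(x·I − A) = x^4 + 20*x^3 + 150*x^2 + 500*x + 625 = (x + 5)^4

Eigenvalues and multiplicities (the geometric multiplicity of λ is n − rank(A − λI), which equals the number of Jordan blocks for λ):
  λ = -5: algebraic multiplicity = 4, geometric multiplicity = 2

Determining the block sizes for each eigenvalue:
  λ = -5: with am = 4 and gm = 2, the partition is not yet determined (e.g. several partitions of 4 into 2 parts exist). Let N = A − (-5)·I. Computing rank(N^1) = 2, rank(N^2) = 0; the number of blocks of size ≥ j is rank(N^{j−1}) − rank(N^j), giving [2, 2]. So we have 2 block(s) of size 2 → block sizes [2, 2]

Assembling the blocks gives a Jordan form
J =
  [-5,  1,  0,  0]
  [ 0, -5,  0,  0]
  [ 0,  0, -5,  1]
  [ 0,  0,  0, -5]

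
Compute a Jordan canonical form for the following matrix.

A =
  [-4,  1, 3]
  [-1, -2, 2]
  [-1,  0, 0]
J_3(-2)

The characteristic polynomial is
  det(x·I − A) = x^3 + 6*x^2 + 12*x + 8 = (x + 2)^3

Eigenvalues and multiplicities (the geometric multiplicity of λ is n − rank(A − λI), which equals the number of Jordan blocks for λ):
  λ = -2: algebraic multiplicity = 3, geometric multiplicity = 1

Determining the block sizes for each eigenvalue:
  λ = -2: one block (gm = 1), so the single block has size am = 3 → block sizes [3]

Assembling the blocks gives a Jordan form
J =
  [-2,  1,  0]
  [ 0, -2,  1]
  [ 0,  0, -2]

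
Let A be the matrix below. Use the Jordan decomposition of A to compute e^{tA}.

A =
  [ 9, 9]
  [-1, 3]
e^{tA} =
  [3*t*exp(6*t) + exp(6*t), 9*t*exp(6*t)]
  [-t*exp(6*t), -3*t*exp(6*t) + exp(6*t)]

Strategy: write A = P · J · P⁻¹ where J is a Jordan canonical form, so e^{tA} = P · e^{tJ} · P⁻¹, and e^{tJ} can be computed block-by-block.

A has Jordan form
J =
  [6, 1]
  [0, 6]
(up to reordering of blocks).

Per-block formulas:
  For a 2×2 Jordan block J_2(6): exp(t · J_2(6)) = e^(6t)·(I + t·N), where N is the 2×2 nilpotent shift.

After assembling e^{tJ} and conjugating by P, we get:

e^{tA} =
  [3*t*exp(6*t) + exp(6*t), 9*t*exp(6*t)]
  [-t*exp(6*t), -3*t*exp(6*t) + exp(6*t)]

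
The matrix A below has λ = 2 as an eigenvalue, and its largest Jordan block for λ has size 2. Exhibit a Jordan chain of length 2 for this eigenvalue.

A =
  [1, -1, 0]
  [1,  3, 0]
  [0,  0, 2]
A Jordan chain for λ = 2 of length 2:
v_1 = (-1, 1, 0)ᵀ
v_2 = (1, 0, 0)ᵀ

Let N = A − (2)·I. We want v_2 with N^2 v_2 = 0 but N^1 v_2 ≠ 0; then v_{j-1} := N · v_j for j = 2, …, 2.

Pick v_2 = (1, 0, 0)ᵀ.
Then v_1 = N · v_2 = (-1, 1, 0)ᵀ.

Sanity check: (A − (2)·I) v_1 = (0, 0, 0)ᵀ = 0. ✓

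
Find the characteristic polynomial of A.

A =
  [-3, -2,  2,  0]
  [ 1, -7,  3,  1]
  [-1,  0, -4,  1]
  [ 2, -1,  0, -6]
x^4 + 20*x^3 + 150*x^2 + 500*x + 625

Expanding det(x·I − A) (e.g. by cofactor expansion or by noting that A is similar to its Jordan form J, which has the same characteristic polynomial as A) gives
  χ_A(x) = x^4 + 20*x^3 + 150*x^2 + 500*x + 625
which factors as (x + 5)^4. The eigenvalues (with algebraic multiplicities) are λ = -5 with multiplicity 4.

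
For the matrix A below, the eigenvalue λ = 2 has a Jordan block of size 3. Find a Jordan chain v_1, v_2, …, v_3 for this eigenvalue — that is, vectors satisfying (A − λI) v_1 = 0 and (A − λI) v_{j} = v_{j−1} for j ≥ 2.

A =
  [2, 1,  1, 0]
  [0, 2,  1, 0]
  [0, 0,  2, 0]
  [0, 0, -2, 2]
A Jordan chain for λ = 2 of length 3:
v_1 = (1, 0, 0, 0)ᵀ
v_2 = (1, 1, 0, -2)ᵀ
v_3 = (0, 0, 1, 0)ᵀ

Let N = A − (2)·I. We want v_3 with N^3 v_3 = 0 but N^2 v_3 ≠ 0; then v_{j-1} := N · v_j for j = 3, …, 2.

Pick v_3 = (0, 0, 1, 0)ᵀ.
Then v_2 = N · v_3 = (1, 1, 0, -2)ᵀ.
Then v_1 = N · v_2 = (1, 0, 0, 0)ᵀ.

Sanity check: (A − (2)·I) v_1 = (0, 0, 0, 0)ᵀ = 0. ✓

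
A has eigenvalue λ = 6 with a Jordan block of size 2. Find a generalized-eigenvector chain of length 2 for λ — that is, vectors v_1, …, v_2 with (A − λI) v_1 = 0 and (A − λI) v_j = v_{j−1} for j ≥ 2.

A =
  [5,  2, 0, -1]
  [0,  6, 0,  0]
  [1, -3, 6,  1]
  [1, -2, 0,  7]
A Jordan chain for λ = 6 of length 2:
v_1 = (-1, 0, 1, 1)ᵀ
v_2 = (1, 0, 0, 0)ᵀ

Let N = A − (6)·I. We want v_2 with N^2 v_2 = 0 but N^1 v_2 ≠ 0; then v_{j-1} := N · v_j for j = 2, …, 2.

Pick v_2 = (1, 0, 0, 0)ᵀ.
Then v_1 = N · v_2 = (-1, 0, 1, 1)ᵀ.

Sanity check: (A − (6)·I) v_1 = (0, 0, 0, 0)ᵀ = 0. ✓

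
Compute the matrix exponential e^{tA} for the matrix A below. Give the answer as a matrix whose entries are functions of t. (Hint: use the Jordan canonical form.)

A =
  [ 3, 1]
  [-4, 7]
e^{tA} =
  [-2*t*exp(5*t) + exp(5*t), t*exp(5*t)]
  [-4*t*exp(5*t), 2*t*exp(5*t) + exp(5*t)]

Strategy: write A = P · J · P⁻¹ where J is a Jordan canonical form, so e^{tA} = P · e^{tJ} · P⁻¹, and e^{tJ} can be computed block-by-block.

A has Jordan form
J =
  [5, 1]
  [0, 5]
(up to reordering of blocks).

Per-block formulas:
  For a 2×2 Jordan block J_2(5): exp(t · J_2(5)) = e^(5t)·(I + t·N), where N is the 2×2 nilpotent shift.

After assembling e^{tJ} and conjugating by P, we get:

e^{tA} =
  [-2*t*exp(5*t) + exp(5*t), t*exp(5*t)]
  [-4*t*exp(5*t), 2*t*exp(5*t) + exp(5*t)]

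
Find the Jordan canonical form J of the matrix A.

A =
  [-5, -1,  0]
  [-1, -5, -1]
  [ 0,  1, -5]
J_3(-5)

The characteristic polynomial is
  det(x·I − A) = x^3 + 15*x^2 + 75*x + 125 = (x + 5)^3

Eigenvalues and multiplicities (the geometric multiplicity of λ is n − rank(A − λI), which equals the number of Jordan blocks for λ):
  λ = -5: algebraic multiplicity = 3, geometric multiplicity = 1

Determining the block sizes for each eigenvalue:
  λ = -5: one block (gm = 1), so the single block has size am = 3 → block sizes [3]

Assembling the blocks gives a Jordan form
J =
  [-5,  1,  0]
  [ 0, -5,  1]
  [ 0,  0, -5]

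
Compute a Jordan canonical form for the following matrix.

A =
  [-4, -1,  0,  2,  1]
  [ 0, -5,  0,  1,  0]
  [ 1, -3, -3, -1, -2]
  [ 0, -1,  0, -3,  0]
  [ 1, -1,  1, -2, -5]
J_3(-4) ⊕ J_2(-4)

The characteristic polynomial is
  det(x·I − A) = x^5 + 20*x^4 + 160*x^3 + 640*x^2 + 1280*x + 1024 = (x + 4)^5

Eigenvalues and multiplicities (the geometric multiplicity of λ is n − rank(A − λI), which equals the number of Jordan blocks for λ):
  λ = -4: algebraic multiplicity = 5, geometric multiplicity = 2

Determining the block sizes for each eigenvalue:
  λ = -4: with am = 5 and gm = 2, the partition is not yet determined (e.g. several partitions of 5 into 2 parts exist). Let N = A − (-4)·I. Computing rank(N^1) = 3, rank(N^2) = 1, rank(N^3) = 0; the number of blocks of size ≥ j is rank(N^{j−1}) − rank(N^j), giving [2, 2, 1]. So we have 1 block(s) of size 3, 1 block(s) of size 2 → block sizes [3, 2]

Assembling the blocks gives a Jordan form
J =
  [-4,  1,  0,  0,  0]
  [ 0, -4,  1,  0,  0]
  [ 0,  0, -4,  0,  0]
  [ 0,  0,  0, -4,  1]
  [ 0,  0,  0,  0, -4]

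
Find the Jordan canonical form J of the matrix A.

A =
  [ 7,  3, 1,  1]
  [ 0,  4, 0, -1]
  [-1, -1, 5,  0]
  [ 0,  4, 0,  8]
J_2(6) ⊕ J_2(6)

The characteristic polynomial is
  det(x·I − A) = x^4 - 24*x^3 + 216*x^2 - 864*x + 1296 = (x - 6)^4

Eigenvalues and multiplicities (the geometric multiplicity of λ is n − rank(A − λI), which equals the number of Jordan blocks for λ):
  λ = 6: algebraic multiplicity = 4, geometric multiplicity = 2

Determining the block sizes for each eigenvalue:
  λ = 6: with am = 4 and gm = 2, the partition is not yet determined (e.g. several partitions of 4 into 2 parts exist). Let N = A − (6)·I. Computing rank(N^1) = 2, rank(N^2) = 0; the number of blocks of size ≥ j is rank(N^{j−1}) − rank(N^j), giving [2, 2]. So we have 2 block(s) of size 2 → block sizes [2, 2]

Assembling the blocks gives a Jordan form
J =
  [6, 1, 0, 0]
  [0, 6, 0, 0]
  [0, 0, 6, 1]
  [0, 0, 0, 6]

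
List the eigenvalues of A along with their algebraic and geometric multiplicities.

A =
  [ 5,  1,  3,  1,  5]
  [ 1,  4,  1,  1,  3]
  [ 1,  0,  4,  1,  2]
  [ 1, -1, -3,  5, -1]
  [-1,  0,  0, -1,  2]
λ = 4: alg = 5, geom = 2

Step 1 — factor the characteristic polynomial to read off the algebraic multiplicities:
  χ_A(x) = (x - 4)^5

Step 2 — compute geometric multiplicities via the rank-nullity identity g(λ) = n − rank(A − λI):
  rank(A − (4)·I) = 3, so dim ker(A − (4)·I) = n − 3 = 2

Summary:
  λ = 4: algebraic multiplicity = 5, geometric multiplicity = 2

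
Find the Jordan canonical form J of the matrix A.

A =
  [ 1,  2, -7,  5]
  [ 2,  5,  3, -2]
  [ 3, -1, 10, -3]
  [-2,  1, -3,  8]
J_3(6) ⊕ J_1(6)

The characteristic polynomial is
  det(x·I − A) = x^4 - 24*x^3 + 216*x^2 - 864*x + 1296 = (x - 6)^4

Eigenvalues and multiplicities (the geometric multiplicity of λ is n − rank(A − λI), which equals the number of Jordan blocks for λ):
  λ = 6: algebraic multiplicity = 4, geometric multiplicity = 2

Determining the block sizes for each eigenvalue:
  λ = 6: with am = 4 and gm = 2, the partition is not yet determined (e.g. several partitions of 4 into 2 parts exist). Let N = A − (6)·I. Computing rank(N^1) = 2, rank(N^2) = 1, rank(N^3) = 0; the number of blocks of size ≥ j is rank(N^{j−1}) − rank(N^j), giving [2, 1, 1]. So we have 1 block(s) of size 3, 1 block(s) of size 1 → block sizes [3, 1]

Assembling the blocks gives a Jordan form
J =
  [6, 1, 0, 0]
  [0, 6, 1, 0]
  [0, 0, 6, 0]
  [0, 0, 0, 6]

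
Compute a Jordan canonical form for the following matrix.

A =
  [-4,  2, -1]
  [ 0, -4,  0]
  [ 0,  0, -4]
J_2(-4) ⊕ J_1(-4)

The characteristic polynomial is
  det(x·I − A) = x^3 + 12*x^2 + 48*x + 64 = (x + 4)^3

Eigenvalues and multiplicities (the geometric multiplicity of λ is n − rank(A − λI), which equals the number of Jordan blocks for λ):
  λ = -4: algebraic multiplicity = 3, geometric multiplicity = 2

Determining the block sizes for each eigenvalue:
  λ = -4: 2 blocks summing to 3 forces exactly one block of size 2 and the rest size 1 → block sizes [2, 1]

Assembling the blocks gives a Jordan form
J =
  [-4,  1,  0]
  [ 0, -4,  0]
  [ 0,  0, -4]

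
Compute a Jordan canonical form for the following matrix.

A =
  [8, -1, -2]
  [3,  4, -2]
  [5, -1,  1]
J_1(3) ⊕ J_2(5)

The characteristic polynomial is
  det(x·I − A) = x^3 - 13*x^2 + 55*x - 75 = (x - 5)^2*(x - 3)

Eigenvalues and multiplicities (the geometric multiplicity of λ is n − rank(A − λI), which equals the number of Jordan blocks for λ):
  λ = 3: algebraic multiplicity = 1, geometric multiplicity = 1
  λ = 5: algebraic multiplicity = 2, geometric multiplicity = 1

Determining the block sizes for each eigenvalue:
  λ = 3: one block (gm = 1), so the single block has size am = 1 → block sizes [1]
  λ = 5: one block (gm = 1), so the single block has size am = 2 → block sizes [2]

Assembling the blocks gives a Jordan form
J =
  [3, 0, 0]
  [0, 5, 1]
  [0, 0, 5]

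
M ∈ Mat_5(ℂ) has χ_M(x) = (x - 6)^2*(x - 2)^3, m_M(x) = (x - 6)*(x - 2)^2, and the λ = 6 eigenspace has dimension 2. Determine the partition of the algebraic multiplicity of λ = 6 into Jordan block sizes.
Block sizes for λ = 6: [1, 1]

Step 1 — from the characteristic polynomial, algebraic multiplicity of λ = 6 is 2. From dim ker(M − (6)·I) = 2, there are exactly 2 Jordan blocks for λ = 6.
Step 2 — from the minimal polynomial, the factor (x − 6) tells us the largest block for λ = 6 has size 1.
Step 3 — with total size 2, 2 blocks, and largest block 1, the block sizes (in nonincreasing order) are [1, 1].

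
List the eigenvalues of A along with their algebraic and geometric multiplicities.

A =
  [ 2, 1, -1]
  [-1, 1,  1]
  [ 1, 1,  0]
λ = 1: alg = 3, geom = 1

Step 1 — factor the characteristic polynomial to read off the algebraic multiplicities:
  χ_A(x) = (x - 1)^3

Step 2 — compute geometric multiplicities via the rank-nullity identity g(λ) = n − rank(A − λI):
  rank(A − (1)·I) = 2, so dim ker(A − (1)·I) = n − 2 = 1

Summary:
  λ = 1: algebraic multiplicity = 3, geometric multiplicity = 1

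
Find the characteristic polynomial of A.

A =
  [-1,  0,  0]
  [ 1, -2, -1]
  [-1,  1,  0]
x^3 + 3*x^2 + 3*x + 1

Expanding det(x·I − A) (e.g. by cofactor expansion or by noting that A is similar to its Jordan form J, which has the same characteristic polynomial as A) gives
  χ_A(x) = x^3 + 3*x^2 + 3*x + 1
which factors as (x + 1)^3. The eigenvalues (with algebraic multiplicities) are λ = -1 with multiplicity 3.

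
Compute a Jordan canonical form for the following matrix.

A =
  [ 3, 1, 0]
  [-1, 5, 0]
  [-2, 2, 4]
J_2(4) ⊕ J_1(4)

The characteristic polynomial is
  det(x·I − A) = x^3 - 12*x^2 + 48*x - 64 = (x - 4)^3

Eigenvalues and multiplicities (the geometric multiplicity of λ is n − rank(A − λI), which equals the number of Jordan blocks for λ):
  λ = 4: algebraic multiplicity = 3, geometric multiplicity = 2

Determining the block sizes for each eigenvalue:
  λ = 4: 2 blocks summing to 3 forces exactly one block of size 2 and the rest size 1 → block sizes [2, 1]

Assembling the blocks gives a Jordan form
J =
  [4, 1, 0]
  [0, 4, 0]
  [0, 0, 4]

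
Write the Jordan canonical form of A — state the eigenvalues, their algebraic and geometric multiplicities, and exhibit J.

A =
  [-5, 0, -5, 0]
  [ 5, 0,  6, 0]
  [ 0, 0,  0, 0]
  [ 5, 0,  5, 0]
J_1(-5) ⊕ J_2(0) ⊕ J_1(0)

The characteristic polynomial is
  det(x·I − A) = x^4 + 5*x^3 = x^3*(x + 5)

Eigenvalues and multiplicities (the geometric multiplicity of λ is n − rank(A − λI), which equals the number of Jordan blocks for λ):
  λ = -5: algebraic multiplicity = 1, geometric multiplicity = 1
  λ = 0: algebraic multiplicity = 3, geometric multiplicity = 2

Determining the block sizes for each eigenvalue:
  λ = -5: one block (gm = 1), so the single block has size am = 1 → block sizes [1]
  λ = 0: 2 blocks summing to 3 forces exactly one block of size 2 and the rest size 1 → block sizes [2, 1]

Assembling the blocks gives a Jordan form
J =
  [-5, 0, 0, 0]
  [ 0, 0, 1, 0]
  [ 0, 0, 0, 0]
  [ 0, 0, 0, 0]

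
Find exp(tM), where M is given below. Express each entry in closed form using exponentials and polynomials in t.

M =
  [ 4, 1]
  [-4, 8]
e^{tM} =
  [-2*t*exp(6*t) + exp(6*t), t*exp(6*t)]
  [-4*t*exp(6*t), 2*t*exp(6*t) + exp(6*t)]

Strategy: write M = P · J · P⁻¹ where J is a Jordan canonical form, so e^{tM} = P · e^{tJ} · P⁻¹, and e^{tJ} can be computed block-by-block.

M has Jordan form
J =
  [6, 1]
  [0, 6]
(up to reordering of blocks).

Per-block formulas:
  For a 2×2 Jordan block J_2(6): exp(t · J_2(6)) = e^(6t)·(I + t·N), where N is the 2×2 nilpotent shift.

After assembling e^{tJ} and conjugating by P, we get:

e^{tM} =
  [-2*t*exp(6*t) + exp(6*t), t*exp(6*t)]
  [-4*t*exp(6*t), 2*t*exp(6*t) + exp(6*t)]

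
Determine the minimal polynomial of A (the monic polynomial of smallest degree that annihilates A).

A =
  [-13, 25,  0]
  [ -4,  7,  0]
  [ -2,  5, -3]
x^2 + 6*x + 9

The characteristic polynomial is χ_A(x) = (x + 3)^3, so the eigenvalues are known. The minimal polynomial is
  m_A(x) = Π_λ (x − λ)^{k_λ}
where k_λ is the size of the *largest* Jordan block for λ (equivalently, the smallest k with (A − λI)^k v = 0 for every generalised eigenvector v of λ).

  λ = -3: largest Jordan block has size 2, contributing (x + 3)^2

So m_A(x) = (x + 3)^2 = x^2 + 6*x + 9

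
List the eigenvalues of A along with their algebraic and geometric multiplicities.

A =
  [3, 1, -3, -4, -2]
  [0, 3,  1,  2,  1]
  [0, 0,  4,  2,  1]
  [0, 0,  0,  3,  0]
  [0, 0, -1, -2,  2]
λ = 3: alg = 5, geom = 3

Step 1 — factor the characteristic polynomial to read off the algebraic multiplicities:
  χ_A(x) = (x - 3)^5

Step 2 — compute geometric multiplicities via the rank-nullity identity g(λ) = n − rank(A − λI):
  rank(A − (3)·I) = 2, so dim ker(A − (3)·I) = n − 2 = 3

Summary:
  λ = 3: algebraic multiplicity = 5, geometric multiplicity = 3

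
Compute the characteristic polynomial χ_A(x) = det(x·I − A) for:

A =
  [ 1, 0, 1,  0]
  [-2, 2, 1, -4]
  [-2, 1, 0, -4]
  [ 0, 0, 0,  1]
x^4 - 4*x^3 + 6*x^2 - 4*x + 1

Expanding det(x·I − A) (e.g. by cofactor expansion or by noting that A is similar to its Jordan form J, which has the same characteristic polynomial as A) gives
  χ_A(x) = x^4 - 4*x^3 + 6*x^2 - 4*x + 1
which factors as (x - 1)^4. The eigenvalues (with algebraic multiplicities) are λ = 1 with multiplicity 4.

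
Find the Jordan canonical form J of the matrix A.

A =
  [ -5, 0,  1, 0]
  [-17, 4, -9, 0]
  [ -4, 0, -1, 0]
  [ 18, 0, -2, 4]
J_2(-3) ⊕ J_1(4) ⊕ J_1(4)

The characteristic polynomial is
  det(x·I − A) = x^4 - 2*x^3 - 23*x^2 + 24*x + 144 = (x - 4)^2*(x + 3)^2

Eigenvalues and multiplicities (the geometric multiplicity of λ is n − rank(A − λI), which equals the number of Jordan blocks for λ):
  λ = -3: algebraic multiplicity = 2, geometric multiplicity = 1
  λ = 4: algebraic multiplicity = 2, geometric multiplicity = 2

Determining the block sizes for each eigenvalue:
  λ = -3: one block (gm = 1), so the single block has size am = 2 → block sizes [2]
  λ = 4: gm = am = 2, so every block has size 1 → block sizes [1, 1]

Assembling the blocks gives a Jordan form
J =
  [-3,  1, 0, 0]
  [ 0, -3, 0, 0]
  [ 0,  0, 4, 0]
  [ 0,  0, 0, 4]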